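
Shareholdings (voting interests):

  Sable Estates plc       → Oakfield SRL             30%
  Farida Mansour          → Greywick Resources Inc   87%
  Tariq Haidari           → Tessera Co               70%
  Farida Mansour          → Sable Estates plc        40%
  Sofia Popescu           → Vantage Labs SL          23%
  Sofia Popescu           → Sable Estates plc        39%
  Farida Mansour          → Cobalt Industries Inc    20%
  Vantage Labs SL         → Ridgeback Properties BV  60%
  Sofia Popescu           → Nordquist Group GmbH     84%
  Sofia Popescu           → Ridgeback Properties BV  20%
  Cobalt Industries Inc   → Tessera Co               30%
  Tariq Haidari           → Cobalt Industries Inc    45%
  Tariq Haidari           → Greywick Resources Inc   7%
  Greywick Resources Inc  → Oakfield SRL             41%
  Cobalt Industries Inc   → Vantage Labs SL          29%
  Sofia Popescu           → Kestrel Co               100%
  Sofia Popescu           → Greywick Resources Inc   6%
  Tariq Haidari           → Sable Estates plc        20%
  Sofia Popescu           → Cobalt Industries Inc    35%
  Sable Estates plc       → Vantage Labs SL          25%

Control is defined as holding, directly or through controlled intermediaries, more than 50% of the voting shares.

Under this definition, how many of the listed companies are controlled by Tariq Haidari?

1

Tariq holds 70% of Tessera, so Tariq controls Tessera.
No other company's threshold is met.
Tariq controls 1 company.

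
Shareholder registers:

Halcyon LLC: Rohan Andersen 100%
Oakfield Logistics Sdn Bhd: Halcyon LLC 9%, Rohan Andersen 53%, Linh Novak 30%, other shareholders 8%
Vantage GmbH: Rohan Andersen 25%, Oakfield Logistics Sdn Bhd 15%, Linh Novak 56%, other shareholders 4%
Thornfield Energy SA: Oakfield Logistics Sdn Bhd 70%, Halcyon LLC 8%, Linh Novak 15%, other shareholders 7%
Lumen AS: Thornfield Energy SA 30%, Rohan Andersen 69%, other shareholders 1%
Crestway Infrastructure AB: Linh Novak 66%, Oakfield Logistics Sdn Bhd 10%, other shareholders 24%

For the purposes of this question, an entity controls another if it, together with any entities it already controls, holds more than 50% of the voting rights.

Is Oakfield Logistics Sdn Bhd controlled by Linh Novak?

No

Linh holds 56% of Vantage, so Linh controls Vantage.
Linh holds 66% of Crestway, so Linh controls Crestway.
In Oakfield, Linh's side holds only 30%, not > 50%.
So Linh does not control Oakfield.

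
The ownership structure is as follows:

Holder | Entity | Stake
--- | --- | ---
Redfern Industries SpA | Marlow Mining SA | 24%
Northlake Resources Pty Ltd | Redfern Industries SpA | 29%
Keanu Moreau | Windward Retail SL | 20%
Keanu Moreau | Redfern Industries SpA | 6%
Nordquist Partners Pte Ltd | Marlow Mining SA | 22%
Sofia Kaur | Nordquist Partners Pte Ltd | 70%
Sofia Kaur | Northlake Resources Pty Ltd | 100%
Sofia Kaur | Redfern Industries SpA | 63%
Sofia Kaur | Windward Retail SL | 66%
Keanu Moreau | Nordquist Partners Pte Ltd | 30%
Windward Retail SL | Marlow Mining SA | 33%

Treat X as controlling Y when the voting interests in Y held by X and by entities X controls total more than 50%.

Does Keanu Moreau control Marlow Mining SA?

No

Keanu's largest direct stake is 30% in Nordquist, which does not meet the threshold, so Keanu controls no company.
Neither Keanu nor any entity Keanu controls holds any voting interest in Marlow.
So Keanu does not control Marlow.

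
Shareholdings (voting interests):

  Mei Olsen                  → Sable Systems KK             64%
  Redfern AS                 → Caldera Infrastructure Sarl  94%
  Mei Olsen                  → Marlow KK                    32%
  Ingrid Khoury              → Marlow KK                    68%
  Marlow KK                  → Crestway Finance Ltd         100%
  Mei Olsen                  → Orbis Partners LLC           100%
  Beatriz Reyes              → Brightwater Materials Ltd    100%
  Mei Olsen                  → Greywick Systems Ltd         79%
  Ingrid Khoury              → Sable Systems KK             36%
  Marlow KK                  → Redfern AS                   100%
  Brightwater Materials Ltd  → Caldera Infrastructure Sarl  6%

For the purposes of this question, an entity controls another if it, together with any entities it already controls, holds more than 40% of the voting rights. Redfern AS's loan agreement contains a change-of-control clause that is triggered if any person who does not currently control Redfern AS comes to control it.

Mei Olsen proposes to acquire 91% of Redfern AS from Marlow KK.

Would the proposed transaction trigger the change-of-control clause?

The purchase adds only to Mei's holdings (Marlow's stake shrinks), so Mei is the only person who could newly come to control Redfern.
Mei holds 100% of Orbis, so Mei controls Orbis.
Mei holds 79% of Greywick, so Mei controls Greywick.
Mei holds 64% of Sable, so Mei controls Sable.
Neither Mei nor any entity Mei controls holds any voting interest in Redfern.
So before the transaction, Mei does not control Redfern.
After the purchase, Mei holds 91% of Redfern directly, and Marlow's stake falls to 9%.
Mei holds 91% of Redfern, so Mei controls Redfern.
Mei did not control Redfern before and does after, so the clause is triggered.

Yes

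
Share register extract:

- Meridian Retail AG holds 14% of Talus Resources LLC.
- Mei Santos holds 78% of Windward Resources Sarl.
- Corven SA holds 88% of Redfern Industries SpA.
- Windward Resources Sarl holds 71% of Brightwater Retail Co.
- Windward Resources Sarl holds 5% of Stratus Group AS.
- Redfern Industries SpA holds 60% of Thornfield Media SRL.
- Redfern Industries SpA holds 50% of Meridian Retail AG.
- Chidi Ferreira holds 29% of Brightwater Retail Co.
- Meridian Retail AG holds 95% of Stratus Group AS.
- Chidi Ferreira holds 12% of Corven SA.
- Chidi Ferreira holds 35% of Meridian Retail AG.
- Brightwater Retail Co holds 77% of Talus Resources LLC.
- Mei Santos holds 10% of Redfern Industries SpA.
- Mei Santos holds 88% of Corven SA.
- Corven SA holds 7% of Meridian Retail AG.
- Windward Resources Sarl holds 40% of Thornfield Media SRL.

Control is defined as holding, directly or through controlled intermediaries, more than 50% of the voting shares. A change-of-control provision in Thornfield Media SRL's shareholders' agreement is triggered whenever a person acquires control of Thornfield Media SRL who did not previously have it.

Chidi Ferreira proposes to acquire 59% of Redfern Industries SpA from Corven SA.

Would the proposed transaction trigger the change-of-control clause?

The purchase adds only to Chidi's holdings (Corven's stake shrinks), so Chidi is the only person who could newly come to control Thornfield.
Chidi's largest direct stake is 35% in Meridian, which does not meet the threshold, so Chidi controls no company.
Neither Chidi nor any entity Chidi controls holds any voting interest in Thornfield.
So before the transaction, Chidi does not control Thornfield.
After the purchase, Chidi holds 59% of Redfern directly, and Corven's stake falls to 29%.
Chidi holds 59% of Redfern, so Chidi controls Redfern.
Redfern holds 60% of Thornfield, so Chidi controls Thornfield.
Chidi did not control Thornfield before and does after, so the clause is triggered.

Yes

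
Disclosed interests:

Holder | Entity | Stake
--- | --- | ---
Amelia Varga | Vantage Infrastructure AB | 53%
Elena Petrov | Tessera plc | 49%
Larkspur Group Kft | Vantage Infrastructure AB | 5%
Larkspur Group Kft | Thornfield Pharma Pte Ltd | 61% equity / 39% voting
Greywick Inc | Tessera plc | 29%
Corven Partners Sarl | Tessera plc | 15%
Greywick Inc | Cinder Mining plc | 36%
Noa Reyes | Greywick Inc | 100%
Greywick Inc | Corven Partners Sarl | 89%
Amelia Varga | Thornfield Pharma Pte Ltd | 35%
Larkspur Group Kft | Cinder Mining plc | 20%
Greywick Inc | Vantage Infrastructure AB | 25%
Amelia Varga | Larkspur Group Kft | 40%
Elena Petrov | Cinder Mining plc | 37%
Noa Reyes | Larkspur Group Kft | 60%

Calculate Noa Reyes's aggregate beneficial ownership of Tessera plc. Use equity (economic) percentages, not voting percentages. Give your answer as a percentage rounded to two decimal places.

42.35%

Noa reaches Tessera along 2 paths.
Via Greywick → Corven: 100% × 89% × 15% = 13.35%.
Via Greywick: 100% × 29% = 29%.
Total: 13.35% + 29% = 42.35%.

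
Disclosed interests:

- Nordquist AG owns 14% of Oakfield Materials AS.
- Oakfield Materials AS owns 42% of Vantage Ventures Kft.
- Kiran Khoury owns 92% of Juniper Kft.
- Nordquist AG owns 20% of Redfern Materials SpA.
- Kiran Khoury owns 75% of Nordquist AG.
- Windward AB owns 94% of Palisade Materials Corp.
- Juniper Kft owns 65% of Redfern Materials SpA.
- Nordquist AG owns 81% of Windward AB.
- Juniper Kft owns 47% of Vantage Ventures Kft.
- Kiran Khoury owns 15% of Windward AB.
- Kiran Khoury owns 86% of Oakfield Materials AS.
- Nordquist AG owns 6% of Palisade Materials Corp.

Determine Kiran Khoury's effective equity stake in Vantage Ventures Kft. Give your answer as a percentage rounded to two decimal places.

Kiran reaches Vantage along 3 paths.
Via Nordquist → Oakfield: 75% × 14% × 42% = 4.41%.
Via Oakfield: 86% × 42% = 36.12%.
Via Juniper: 92% × 47% = 43.24%.
Total: 4.41% + 36.12% + 43.24% = 83.77%.

83.77%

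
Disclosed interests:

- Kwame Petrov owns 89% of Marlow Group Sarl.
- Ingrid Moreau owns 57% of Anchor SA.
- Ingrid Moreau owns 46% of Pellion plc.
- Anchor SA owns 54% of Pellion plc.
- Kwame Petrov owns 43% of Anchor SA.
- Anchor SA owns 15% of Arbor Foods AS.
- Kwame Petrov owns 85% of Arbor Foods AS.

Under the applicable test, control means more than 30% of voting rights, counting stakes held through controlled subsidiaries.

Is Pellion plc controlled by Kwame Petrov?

Yes

Kwame holds 43% of Anchor, so Kwame controls Anchor.
Anchor holds 54% of Pellion, so Kwame controls Pellion.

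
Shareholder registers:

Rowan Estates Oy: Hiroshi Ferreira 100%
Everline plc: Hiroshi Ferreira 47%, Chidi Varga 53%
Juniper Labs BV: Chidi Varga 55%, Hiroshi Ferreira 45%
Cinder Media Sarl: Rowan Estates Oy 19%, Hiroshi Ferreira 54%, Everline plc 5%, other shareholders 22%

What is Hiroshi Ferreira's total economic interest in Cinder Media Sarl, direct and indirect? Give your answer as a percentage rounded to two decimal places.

75.35%

Hiroshi reaches Cinder along 3 paths.
Via Rowan: 100% × 19% = 19%.
Direct stake: 54% = 54%.
Via Everline: 47% × 5% = 2.35%.
Total: 19% + 54% + 2.35% = 75.35%.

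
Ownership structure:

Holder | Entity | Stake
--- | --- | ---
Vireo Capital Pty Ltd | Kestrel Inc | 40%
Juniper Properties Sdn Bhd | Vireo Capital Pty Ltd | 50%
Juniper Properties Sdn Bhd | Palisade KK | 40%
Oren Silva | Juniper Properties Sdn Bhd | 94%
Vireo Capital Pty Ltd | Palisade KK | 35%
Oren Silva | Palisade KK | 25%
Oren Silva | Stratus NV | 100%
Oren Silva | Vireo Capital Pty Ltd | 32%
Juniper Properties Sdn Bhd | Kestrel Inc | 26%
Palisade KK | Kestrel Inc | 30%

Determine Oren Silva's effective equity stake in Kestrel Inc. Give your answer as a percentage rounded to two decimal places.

83.12%

Oren reaches Kestrel along 7 paths.
Via Vireo → Palisade: 32% × 35% × 30% = 3.36%.
Via Juniper → Vireo → Palisade: 94% × 50% × 35% × 30% = 4.935%.
Via Palisade: 25% × 30% = 7.5%.
Via Juniper → Palisade: 94% × 40% × 30% = 11.28%.
Via Vireo: 32% × 40% = 12.8%.
Via Juniper → Vireo: 94% × 50% × 40% = 18.8%.
Via Juniper: 94% × 26% = 24.44%.
Total: 3.36% + 4.935% + 7.5% + 11.28% + 12.8% + 18.8% + 24.44% = 83.115%.
Rounded: 83.12%.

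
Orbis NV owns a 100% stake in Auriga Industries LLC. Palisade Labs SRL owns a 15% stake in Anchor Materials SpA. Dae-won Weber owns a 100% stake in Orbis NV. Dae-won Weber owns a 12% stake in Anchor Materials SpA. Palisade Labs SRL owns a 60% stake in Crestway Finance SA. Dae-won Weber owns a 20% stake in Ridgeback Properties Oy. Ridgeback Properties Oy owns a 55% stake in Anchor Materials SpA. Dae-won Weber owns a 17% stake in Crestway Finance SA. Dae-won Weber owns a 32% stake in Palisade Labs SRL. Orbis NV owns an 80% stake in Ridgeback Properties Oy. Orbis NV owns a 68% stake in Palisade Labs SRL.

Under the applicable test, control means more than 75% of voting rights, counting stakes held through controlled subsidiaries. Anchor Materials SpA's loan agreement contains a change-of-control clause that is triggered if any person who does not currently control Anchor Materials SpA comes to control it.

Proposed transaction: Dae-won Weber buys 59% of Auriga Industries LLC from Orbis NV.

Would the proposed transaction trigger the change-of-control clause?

The purchase adds only to Dae-won's holdings (Orbis's stake shrinks), so Dae-won is the only person who could newly come to control Anchor.
Dae-won holds 100% of Orbis, so Dae-won controls Orbis.
Orbis and Dae-won together hold 68% + 32% = 100% of Palisade, so Dae-won controls Palisade.
Orbis and Dae-won together hold 80% + 20% = 100% of Ridgeback, so Dae-won controls Ridgeback.
Palisade and Dae-won and Ridgeback together hold 15% + 12% + 55% = 82% of Anchor, so Dae-won controls Anchor.
So Dae-won already controls Anchor before the transaction.
After the purchase, Dae-won holds 59% of Auriga directly, and Orbis's stake falls to 41%.
Dae-won controlled Anchor already, so this is not a new person acquiring control; every other person's position is unchanged or reduced.
No new person acquires control, so the clause is not triggered.

No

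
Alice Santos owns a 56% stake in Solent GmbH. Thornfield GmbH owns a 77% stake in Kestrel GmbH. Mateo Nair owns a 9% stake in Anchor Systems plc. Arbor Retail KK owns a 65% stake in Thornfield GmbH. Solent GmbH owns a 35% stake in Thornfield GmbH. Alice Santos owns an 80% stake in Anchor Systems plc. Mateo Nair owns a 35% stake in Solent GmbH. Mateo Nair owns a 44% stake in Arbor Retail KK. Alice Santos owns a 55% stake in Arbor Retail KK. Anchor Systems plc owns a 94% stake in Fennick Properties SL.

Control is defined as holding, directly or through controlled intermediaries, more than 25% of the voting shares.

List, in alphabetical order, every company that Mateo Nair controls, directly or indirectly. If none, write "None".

Arbor Retail KK, Kestrel GmbH, Solent GmbH, Thornfield GmbH

Mateo holds 44% of Arbor, so Mateo controls Arbor.
Mateo holds 35% of Solent, so Mateo controls Solent.
Arbor and Solent together hold 65% + 35% = 100% of Thornfield, so Mateo controls Thornfield.
Thornfield holds 77% of Kestrel, so Mateo controls Kestrel.
No other company's threshold is met.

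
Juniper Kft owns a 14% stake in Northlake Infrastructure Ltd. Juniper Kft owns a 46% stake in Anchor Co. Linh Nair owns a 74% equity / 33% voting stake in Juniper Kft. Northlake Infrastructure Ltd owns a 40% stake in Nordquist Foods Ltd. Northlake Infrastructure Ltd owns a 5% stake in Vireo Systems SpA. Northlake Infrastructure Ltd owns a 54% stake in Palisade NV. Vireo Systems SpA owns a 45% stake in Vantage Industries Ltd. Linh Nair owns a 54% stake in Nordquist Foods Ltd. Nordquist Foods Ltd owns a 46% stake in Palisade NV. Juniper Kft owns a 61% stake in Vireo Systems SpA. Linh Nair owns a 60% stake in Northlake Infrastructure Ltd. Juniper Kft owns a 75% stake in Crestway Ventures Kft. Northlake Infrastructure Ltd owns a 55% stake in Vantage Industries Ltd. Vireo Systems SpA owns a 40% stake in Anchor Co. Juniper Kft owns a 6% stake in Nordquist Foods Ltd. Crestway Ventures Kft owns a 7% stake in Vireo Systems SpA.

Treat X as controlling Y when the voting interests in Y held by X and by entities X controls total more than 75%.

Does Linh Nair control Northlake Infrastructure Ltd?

No

Linh's largest direct stake is 60% in Northlake, which does not meet the threshold, so Linh controls no company.
In Northlake, Linh's side holds only 60%, not > 75%.
So Linh does not control Northlake.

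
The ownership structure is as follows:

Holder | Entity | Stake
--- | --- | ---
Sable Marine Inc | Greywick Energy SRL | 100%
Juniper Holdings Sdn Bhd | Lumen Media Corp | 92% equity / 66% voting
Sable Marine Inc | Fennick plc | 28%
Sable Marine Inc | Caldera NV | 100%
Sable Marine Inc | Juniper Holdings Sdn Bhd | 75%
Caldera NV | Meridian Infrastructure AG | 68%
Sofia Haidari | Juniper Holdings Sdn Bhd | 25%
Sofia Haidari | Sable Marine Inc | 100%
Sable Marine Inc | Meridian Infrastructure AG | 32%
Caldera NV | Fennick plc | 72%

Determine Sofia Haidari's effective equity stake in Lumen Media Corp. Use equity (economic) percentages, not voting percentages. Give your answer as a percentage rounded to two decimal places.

92.00%

Sofia reaches Lumen along 2 paths.
Via Juniper: 25% × 92% = 23%.
Via Sable → Juniper: 100% × 75% × 92% = 69%.
Total: 23% + 69% = 92%.
Rounded: 92.00%.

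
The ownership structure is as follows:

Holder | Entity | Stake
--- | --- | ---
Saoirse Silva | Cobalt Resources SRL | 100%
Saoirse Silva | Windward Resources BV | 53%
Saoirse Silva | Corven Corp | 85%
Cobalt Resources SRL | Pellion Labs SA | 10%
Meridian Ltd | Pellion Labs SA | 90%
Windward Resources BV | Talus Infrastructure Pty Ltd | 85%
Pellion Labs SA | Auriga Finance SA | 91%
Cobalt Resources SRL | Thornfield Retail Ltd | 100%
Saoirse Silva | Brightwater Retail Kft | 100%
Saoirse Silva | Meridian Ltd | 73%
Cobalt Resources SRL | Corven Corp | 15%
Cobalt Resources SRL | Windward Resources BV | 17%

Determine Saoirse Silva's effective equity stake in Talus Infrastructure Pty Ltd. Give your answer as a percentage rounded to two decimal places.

59.50%

Saoirse reaches Talus along 2 paths.
Via Windward: 53% × 85% = 45.05%.
Via Cobalt → Windward: 100% × 17% × 85% = 14.45%.
Total: 45.05% + 14.45% = 59.5%.
Rounded: 59.50%.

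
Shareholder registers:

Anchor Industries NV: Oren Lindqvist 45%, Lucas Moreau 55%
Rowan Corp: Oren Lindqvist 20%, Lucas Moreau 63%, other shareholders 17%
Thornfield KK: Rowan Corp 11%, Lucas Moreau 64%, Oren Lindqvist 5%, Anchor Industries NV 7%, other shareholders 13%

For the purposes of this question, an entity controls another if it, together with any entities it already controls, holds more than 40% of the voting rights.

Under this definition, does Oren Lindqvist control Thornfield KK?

Oren holds 45% of Anchor, so Oren controls Anchor.
In Thornfield, Oren's side holds only 5% + 7% = 12%, not > 40%.
So Oren does not control Thornfield.

No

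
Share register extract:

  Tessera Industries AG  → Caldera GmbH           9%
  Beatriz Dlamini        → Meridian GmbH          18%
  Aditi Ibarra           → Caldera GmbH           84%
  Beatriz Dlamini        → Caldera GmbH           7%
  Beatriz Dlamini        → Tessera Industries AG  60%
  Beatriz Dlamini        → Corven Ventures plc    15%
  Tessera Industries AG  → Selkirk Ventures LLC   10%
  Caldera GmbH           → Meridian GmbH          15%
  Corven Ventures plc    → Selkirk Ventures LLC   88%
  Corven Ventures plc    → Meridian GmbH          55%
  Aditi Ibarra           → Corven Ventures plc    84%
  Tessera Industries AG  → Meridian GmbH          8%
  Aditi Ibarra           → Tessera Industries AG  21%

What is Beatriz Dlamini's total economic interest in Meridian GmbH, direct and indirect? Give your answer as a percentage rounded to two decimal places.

Beatriz reaches Meridian along 5 paths.
Direct stake: 18% = 18%.
Via Tessera → Caldera: 60% × 9% × 15% = 0.81%.
Via Caldera: 7% × 15% = 1.05%.
Via Corven: 15% × 55% = 8.25%.
Via Tessera: 60% × 8% = 4.8%.
Total: 18% + 0.81% + 1.05% + 8.25% + 4.8% = 32.91%.

32.91%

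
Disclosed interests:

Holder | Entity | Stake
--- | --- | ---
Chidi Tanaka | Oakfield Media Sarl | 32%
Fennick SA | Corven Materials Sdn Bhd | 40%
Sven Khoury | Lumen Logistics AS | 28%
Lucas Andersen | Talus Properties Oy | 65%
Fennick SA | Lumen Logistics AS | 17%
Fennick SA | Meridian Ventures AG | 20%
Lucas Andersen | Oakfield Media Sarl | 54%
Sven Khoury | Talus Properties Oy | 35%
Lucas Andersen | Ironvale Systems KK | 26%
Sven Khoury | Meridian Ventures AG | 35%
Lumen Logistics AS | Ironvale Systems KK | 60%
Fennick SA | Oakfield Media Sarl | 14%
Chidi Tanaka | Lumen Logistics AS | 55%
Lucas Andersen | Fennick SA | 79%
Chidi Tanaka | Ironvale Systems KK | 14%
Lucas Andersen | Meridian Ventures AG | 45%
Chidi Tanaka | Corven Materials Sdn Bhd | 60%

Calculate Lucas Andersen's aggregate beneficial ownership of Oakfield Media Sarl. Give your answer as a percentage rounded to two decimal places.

65.06%

Lucas reaches Oakfield along 2 paths.
Via Fennick: 79% × 14% = 11.06%.
Direct stake: 54% = 54%.
Total: 11.06% + 54% = 65.06%.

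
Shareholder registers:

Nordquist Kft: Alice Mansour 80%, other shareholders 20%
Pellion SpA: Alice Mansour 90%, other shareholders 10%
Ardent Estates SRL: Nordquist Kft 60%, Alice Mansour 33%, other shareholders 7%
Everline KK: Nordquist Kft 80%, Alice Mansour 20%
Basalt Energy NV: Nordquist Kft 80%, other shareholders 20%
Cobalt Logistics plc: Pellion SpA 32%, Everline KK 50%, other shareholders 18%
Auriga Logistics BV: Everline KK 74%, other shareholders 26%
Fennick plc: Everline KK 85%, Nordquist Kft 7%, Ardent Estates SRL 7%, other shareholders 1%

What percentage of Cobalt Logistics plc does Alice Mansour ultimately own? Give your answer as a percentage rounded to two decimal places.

70.80%

Alice reaches Cobalt along 3 paths.
Via Pellion: 90% × 32% = 28.8%.
Via Nordquist → Everline: 80% × 80% × 50% = 32%.
Via Everline: 20% × 50% = 10%.
Total: 28.8% + 32% + 10% = 70.8%.
Rounded: 70.80%.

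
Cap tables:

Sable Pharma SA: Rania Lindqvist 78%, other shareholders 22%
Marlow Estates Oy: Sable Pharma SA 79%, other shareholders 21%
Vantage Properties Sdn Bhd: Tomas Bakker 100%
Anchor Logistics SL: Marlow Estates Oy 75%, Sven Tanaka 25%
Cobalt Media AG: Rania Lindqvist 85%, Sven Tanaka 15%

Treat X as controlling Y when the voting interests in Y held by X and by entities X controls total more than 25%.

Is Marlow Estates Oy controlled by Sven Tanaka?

No

Sven's largest direct stake is 25% in Anchor, which does not meet the threshold, so Sven controls no company.
Neither Sven nor any entity Sven controls holds any voting interest in Marlow.
So Sven does not control Marlow.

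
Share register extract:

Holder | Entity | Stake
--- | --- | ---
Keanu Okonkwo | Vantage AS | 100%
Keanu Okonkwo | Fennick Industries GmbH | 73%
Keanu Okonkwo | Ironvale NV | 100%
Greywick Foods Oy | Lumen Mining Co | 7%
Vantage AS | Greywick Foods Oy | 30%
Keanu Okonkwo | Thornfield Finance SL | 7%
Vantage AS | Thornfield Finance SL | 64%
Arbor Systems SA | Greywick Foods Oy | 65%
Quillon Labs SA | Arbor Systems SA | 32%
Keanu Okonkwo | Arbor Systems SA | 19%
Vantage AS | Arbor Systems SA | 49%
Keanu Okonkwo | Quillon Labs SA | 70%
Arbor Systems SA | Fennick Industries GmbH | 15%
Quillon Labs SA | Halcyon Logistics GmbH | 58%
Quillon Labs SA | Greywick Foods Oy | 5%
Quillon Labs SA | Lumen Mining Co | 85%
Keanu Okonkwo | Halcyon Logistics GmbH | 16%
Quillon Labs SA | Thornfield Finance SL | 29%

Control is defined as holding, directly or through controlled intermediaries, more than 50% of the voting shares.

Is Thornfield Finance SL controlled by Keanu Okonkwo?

Keanu holds 100% of Vantage, so Keanu controls Vantage.
Keanu holds 70% of Quillon, so Keanu controls Quillon.
Quillon and Keanu and Vantage together hold 29% + 7% + 64% = 100% of Thornfield, so Keanu controls Thornfield.

Yes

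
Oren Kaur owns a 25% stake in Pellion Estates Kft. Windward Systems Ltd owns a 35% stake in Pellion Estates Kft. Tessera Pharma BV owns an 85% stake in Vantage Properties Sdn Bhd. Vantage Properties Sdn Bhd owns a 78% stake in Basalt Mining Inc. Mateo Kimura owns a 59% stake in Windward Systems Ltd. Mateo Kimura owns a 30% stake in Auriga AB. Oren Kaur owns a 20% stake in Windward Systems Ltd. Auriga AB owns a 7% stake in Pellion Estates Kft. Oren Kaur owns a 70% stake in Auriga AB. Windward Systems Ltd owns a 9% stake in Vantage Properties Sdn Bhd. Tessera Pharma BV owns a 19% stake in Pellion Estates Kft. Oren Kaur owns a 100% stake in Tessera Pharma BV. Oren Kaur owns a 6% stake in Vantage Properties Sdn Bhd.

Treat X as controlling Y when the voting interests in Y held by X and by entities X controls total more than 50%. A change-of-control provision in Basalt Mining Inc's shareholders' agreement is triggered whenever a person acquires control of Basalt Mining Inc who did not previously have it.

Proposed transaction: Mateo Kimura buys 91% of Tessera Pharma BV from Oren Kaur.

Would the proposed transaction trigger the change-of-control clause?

The purchase adds only to Mateo's holdings (Oren's stake shrinks), so Mateo is the only person who could newly come to control Basalt.
Mateo holds 59% of Windward, so Mateo controls Windward.
Neither Mateo nor any entity Mateo controls holds any voting interest in Basalt.
So before the transaction, Mateo does not control Basalt.
After the purchase, Mateo holds 91% of Tessera directly, and Oren's stake falls to 9%.
Mateo holds 91% of Tessera, so Mateo controls Tessera.
Tessera and Windward together hold 85% + 9% = 94% of Vantage, so Mateo controls Vantage.
Vantage holds 78% of Basalt, so Mateo controls Basalt.
Mateo did not control Basalt before and does after, so the clause is triggered.

Yes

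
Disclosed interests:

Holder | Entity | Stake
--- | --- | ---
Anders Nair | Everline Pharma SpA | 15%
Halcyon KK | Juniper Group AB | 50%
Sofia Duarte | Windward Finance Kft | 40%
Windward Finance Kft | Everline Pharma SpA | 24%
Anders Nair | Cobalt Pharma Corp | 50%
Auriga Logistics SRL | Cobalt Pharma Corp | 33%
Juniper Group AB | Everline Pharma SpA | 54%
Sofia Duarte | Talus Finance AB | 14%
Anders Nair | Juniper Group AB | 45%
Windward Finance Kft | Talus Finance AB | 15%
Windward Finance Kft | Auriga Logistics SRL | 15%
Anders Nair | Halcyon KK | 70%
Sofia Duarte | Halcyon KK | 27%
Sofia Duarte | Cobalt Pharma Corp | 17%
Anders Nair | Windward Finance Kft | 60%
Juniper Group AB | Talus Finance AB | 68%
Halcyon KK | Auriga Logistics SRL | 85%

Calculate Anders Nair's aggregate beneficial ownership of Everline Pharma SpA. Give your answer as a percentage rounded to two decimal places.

72.60%

Anders reaches Everline along 4 paths.
Direct stake: 15% = 15%.
Via Windward: 60% × 24% = 14.4%.
Via Juniper: 45% × 54% = 24.3%.
Via Halcyon → Juniper: 70% × 50% × 54% = 18.9%.
Total: 15% + 14.4% + 24.3% + 18.9% = 72.6%.
Rounded: 72.60%.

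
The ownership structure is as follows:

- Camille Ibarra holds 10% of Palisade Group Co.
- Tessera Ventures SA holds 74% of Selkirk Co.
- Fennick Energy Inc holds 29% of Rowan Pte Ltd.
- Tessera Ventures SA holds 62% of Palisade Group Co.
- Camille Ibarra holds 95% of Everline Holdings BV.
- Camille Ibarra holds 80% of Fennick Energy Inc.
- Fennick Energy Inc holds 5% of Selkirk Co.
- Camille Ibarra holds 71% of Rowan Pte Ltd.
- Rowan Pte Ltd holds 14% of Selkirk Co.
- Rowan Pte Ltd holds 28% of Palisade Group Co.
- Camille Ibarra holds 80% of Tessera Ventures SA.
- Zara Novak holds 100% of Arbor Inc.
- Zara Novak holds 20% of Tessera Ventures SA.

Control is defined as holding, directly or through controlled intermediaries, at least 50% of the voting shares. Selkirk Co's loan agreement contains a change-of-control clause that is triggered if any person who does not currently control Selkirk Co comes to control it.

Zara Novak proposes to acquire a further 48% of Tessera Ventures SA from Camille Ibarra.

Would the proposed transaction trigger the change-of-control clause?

Yes

The purchase adds only to Zara's holdings (Camille's stake shrinks), so Zara is the only person who could newly come to control Selkirk.
Zara holds 100% of Arbor, so Zara controls Arbor.
Neither Zara nor any entity Zara controls holds any voting interest in Selkirk.
So before the transaction, Zara does not control Selkirk.
After the purchase, Zara's direct stake in Tessera rises to 20% + 48% = 68%, and Camille's stake falls to 32%.
Zara holds 68% of Tessera, so Zara controls Tessera.
Tessera holds 74% of Selkirk, so Zara controls Selkirk.
Zara did not control Selkirk before and does after, so the clause is triggered.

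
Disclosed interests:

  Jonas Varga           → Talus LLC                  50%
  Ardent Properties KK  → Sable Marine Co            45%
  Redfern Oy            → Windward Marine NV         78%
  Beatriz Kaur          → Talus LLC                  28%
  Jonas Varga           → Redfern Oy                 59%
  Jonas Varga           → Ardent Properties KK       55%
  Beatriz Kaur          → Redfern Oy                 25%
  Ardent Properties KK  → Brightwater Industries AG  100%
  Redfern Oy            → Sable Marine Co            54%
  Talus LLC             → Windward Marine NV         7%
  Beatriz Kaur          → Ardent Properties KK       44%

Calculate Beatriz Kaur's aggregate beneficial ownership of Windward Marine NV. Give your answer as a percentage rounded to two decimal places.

Beatriz reaches Windward along 2 paths.
Via Talus: 28% × 7% = 1.96%.
Via Redfern: 25% × 78% = 19.5%.
Total: 1.96% + 19.5% = 21.46%.

21.46%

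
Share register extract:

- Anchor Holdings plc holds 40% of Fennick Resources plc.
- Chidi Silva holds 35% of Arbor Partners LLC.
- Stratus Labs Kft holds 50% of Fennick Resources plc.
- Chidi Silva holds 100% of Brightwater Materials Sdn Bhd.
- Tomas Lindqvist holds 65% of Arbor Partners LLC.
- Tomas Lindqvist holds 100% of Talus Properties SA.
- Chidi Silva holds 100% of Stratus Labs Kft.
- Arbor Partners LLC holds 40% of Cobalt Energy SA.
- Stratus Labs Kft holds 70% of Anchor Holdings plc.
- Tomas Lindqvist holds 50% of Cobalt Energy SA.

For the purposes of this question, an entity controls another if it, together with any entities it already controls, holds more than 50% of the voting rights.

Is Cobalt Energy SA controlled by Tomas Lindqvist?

Tomas holds 65% of Arbor, so Tomas controls Arbor.
Arbor and Tomas together hold 40% + 50% = 90% of Cobalt, so Tomas controls Cobalt.

Yes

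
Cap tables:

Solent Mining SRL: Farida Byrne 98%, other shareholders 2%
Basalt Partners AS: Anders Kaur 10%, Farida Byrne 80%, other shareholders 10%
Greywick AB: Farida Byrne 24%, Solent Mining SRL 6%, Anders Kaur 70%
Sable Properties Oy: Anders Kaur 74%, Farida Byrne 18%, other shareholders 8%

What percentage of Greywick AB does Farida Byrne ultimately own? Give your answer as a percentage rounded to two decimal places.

29.88%

Farida reaches Greywick along 2 paths.
Direct stake: 24% = 24%.
Via Solent: 98% × 6% = 5.88%.
Total: 24% + 5.88% = 29.88%.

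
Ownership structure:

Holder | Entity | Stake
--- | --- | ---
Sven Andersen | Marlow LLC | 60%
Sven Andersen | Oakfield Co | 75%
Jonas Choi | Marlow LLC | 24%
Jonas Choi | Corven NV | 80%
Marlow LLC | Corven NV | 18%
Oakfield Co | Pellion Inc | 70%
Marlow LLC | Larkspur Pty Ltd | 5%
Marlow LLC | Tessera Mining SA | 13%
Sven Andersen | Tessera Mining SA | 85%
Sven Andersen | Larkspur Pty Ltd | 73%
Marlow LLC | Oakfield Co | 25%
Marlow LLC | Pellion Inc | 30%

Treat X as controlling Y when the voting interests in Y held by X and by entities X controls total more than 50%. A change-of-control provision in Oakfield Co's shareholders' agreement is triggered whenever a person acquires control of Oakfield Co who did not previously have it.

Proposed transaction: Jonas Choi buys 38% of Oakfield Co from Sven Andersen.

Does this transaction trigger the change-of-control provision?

No

The purchase adds only to Jonas's holdings (Sven's stake shrinks), so Jonas is the only person who could newly come to control Oakfield.
Jonas holds 80% of Corven, so Jonas controls Corven.
Neither Jonas nor any entity Jonas controls holds any voting interest in Oakfield.
So before the transaction, Jonas does not control Oakfield.
After the purchase, Jonas holds 38% of Oakfield directly, and Sven's stake falls to 37%.
After the transaction, Jonas's side holds 38% of Oakfield, not > 50%, so Jonas still does not control Oakfield.
No new person acquires control, so the clause is not triggered.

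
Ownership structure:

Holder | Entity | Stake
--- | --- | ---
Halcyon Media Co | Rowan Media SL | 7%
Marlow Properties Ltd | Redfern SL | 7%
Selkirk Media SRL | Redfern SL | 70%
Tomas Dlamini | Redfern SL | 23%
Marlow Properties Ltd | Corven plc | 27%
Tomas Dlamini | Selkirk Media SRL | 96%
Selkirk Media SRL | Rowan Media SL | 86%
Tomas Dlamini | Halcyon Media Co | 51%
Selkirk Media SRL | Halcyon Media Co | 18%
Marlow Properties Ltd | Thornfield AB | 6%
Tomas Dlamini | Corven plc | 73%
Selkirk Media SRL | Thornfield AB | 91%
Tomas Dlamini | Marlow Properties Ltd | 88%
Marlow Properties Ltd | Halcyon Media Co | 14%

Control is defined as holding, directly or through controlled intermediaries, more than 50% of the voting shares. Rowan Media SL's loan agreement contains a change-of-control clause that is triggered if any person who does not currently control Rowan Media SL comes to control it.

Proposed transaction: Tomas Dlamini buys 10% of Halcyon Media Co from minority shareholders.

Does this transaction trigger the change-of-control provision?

The purchase changes only Tomas's holdings, so Tomas is the only person who could newly come to control Rowan.
Tomas holds 88% of Marlow, so Tomas controls Marlow.
Tomas holds 96% of Selkirk, so Tomas controls Selkirk.
Marlow and Selkirk and Tomas together hold 14% + 18% + 51% = 83% of Halcyon, so Tomas controls Halcyon.
Halcyon and Selkirk together hold 7% + 86% = 93% of Rowan, so Tomas controls Rowan.
So Tomas already controls Rowan before the transaction.
After the purchase, Tomas's direct stake in Halcyon rises to 51% + 10% = 61%.
Tomas controlled Rowan already, so this is not a new person acquiring control; every other person's position is unchanged or reduced.
No new person acquires control, so the clause is not triggered.

No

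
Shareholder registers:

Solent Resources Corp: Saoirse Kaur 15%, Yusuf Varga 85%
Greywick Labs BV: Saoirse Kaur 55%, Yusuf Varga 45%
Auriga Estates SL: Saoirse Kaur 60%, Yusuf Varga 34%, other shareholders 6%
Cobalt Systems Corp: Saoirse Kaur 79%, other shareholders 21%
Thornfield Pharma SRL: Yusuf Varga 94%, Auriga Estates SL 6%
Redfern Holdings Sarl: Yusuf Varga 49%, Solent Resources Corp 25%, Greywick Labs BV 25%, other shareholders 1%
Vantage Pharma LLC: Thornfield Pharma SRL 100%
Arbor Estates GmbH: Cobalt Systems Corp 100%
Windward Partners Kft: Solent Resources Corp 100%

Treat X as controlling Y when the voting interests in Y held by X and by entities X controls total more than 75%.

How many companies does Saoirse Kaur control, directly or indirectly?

Saoirse holds 79% of Cobalt, so Saoirse controls Cobalt.
Cobalt holds 100% of Arbor, so Saoirse controls Arbor.
No other company's threshold is met.
Saoirse controls 2 companies.

2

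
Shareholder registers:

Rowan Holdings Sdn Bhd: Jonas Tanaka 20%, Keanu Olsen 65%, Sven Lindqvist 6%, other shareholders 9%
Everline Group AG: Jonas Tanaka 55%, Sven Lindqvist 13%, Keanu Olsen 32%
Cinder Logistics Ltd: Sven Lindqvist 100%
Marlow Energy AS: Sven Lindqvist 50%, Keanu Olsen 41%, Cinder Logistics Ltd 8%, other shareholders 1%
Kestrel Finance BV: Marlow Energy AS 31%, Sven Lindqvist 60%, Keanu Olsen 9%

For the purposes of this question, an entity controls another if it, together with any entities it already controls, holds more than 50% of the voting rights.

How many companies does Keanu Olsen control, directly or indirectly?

1

Keanu holds 65% of Rowan, so Keanu controls Rowan.
No other company's threshold is met.
Keanu controls 1 company.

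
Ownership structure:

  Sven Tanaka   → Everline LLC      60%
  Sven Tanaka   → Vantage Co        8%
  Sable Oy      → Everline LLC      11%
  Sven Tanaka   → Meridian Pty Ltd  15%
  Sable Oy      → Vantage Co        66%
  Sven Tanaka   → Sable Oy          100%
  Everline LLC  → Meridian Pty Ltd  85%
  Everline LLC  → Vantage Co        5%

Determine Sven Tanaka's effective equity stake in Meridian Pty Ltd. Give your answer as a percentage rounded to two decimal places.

75.35%

Sven reaches Meridian along 3 paths.
Direct stake: 15% = 15%.
Via Everline: 60% × 85% = 51%.
Via Sable → Everline: 100% × 11% × 85% = 9.35%.
Total: 15% + 51% + 9.35% = 75.35%.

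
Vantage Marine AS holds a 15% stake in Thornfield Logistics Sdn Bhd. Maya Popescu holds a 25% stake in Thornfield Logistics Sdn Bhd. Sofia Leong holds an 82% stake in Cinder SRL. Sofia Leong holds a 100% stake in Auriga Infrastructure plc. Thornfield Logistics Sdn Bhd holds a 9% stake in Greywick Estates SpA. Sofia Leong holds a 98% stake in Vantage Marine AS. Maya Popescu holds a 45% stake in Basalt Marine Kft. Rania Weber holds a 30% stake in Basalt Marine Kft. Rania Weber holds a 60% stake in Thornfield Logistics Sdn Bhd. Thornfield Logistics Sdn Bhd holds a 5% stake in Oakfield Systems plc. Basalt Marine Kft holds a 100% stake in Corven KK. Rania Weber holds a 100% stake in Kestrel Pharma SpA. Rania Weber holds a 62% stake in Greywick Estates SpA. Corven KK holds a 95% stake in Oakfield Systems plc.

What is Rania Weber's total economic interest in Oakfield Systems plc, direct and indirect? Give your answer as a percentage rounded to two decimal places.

Rania reaches Oakfield along 2 paths.
Via Basalt → Corven: 30% × 100% × 95% = 28.5%.
Via Thornfield: 60% × 5% = 3%.
Total: 28.5% + 3% = 31.5%.
Rounded: 31.50%.

31.50%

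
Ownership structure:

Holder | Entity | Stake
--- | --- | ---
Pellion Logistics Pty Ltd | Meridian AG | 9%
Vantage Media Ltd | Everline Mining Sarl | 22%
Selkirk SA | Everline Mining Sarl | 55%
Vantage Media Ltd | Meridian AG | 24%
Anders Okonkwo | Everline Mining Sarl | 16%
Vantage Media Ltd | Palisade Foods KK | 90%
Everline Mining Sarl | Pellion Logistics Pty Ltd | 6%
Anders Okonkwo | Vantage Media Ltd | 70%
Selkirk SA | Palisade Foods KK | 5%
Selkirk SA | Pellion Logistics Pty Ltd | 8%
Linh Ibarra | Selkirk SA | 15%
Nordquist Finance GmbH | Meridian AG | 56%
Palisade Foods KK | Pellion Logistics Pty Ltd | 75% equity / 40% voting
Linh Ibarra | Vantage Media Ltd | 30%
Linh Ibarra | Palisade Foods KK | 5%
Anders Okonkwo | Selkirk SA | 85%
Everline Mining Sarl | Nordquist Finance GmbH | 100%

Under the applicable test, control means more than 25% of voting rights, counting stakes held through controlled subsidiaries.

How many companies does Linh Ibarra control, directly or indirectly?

4

Linh holds 30% of Vantage, so Linh controls Vantage.
Linh and Vantage together hold 5% + 90% = 95% of Palisade, so Linh controls Palisade.
Palisade holds 40% of Pellion, so Linh controls Pellion.
Vantage and Pellion together hold 24% + 9% = 33% of Meridian, so Linh controls Meridian.
No other company's threshold is met.
Linh controls 4 companies.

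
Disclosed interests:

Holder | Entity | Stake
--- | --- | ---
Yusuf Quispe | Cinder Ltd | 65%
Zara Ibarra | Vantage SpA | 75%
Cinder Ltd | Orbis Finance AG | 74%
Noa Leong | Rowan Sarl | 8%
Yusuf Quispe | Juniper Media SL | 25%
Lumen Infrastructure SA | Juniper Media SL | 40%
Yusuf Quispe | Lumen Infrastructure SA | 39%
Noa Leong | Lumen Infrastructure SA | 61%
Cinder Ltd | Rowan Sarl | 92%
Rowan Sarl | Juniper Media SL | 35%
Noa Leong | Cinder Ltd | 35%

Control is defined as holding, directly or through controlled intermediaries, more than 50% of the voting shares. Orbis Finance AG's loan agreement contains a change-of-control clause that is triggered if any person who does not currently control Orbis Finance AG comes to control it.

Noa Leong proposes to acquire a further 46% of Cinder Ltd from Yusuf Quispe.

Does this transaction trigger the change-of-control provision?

Yes

The purchase adds only to Noa's holdings (Yusuf's stake shrinks), so Noa is the only person who could newly come to control Orbis.
Noa holds 61% of Lumen, so Noa controls Lumen.
Neither Noa nor any entity Noa controls holds any voting interest in Orbis.
So before the transaction, Noa does not control Orbis.
After the purchase, Noa's direct stake in Cinder rises to 35% + 46% = 81%, and Yusuf's stake falls to 19%.
Noa holds 81% of Cinder, so Noa controls Cinder.
Cinder holds 74% of Orbis, so Noa controls Orbis.
Noa did not control Orbis before and does after, so the clause is triggered.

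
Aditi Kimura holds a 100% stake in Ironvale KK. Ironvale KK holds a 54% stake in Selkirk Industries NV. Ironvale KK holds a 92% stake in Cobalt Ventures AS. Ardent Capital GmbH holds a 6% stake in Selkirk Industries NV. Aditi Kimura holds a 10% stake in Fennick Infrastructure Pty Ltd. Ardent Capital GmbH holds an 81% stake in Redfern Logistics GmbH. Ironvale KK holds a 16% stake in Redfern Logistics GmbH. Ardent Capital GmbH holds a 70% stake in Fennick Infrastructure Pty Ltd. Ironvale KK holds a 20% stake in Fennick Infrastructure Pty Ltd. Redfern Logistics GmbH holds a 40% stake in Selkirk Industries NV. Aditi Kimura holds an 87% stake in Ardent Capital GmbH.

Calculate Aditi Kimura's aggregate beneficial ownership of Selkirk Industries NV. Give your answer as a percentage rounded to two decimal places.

93.81%

Aditi reaches Selkirk along 4 paths.
Via Ardent: 87% × 6% = 5.22%.
Via Ardent → Redfern: 87% × 81% × 40% = 28.188%.
Via Ironvale → Redfern: 100% × 16% × 40% = 6.4%.
Via Ironvale: 100% × 54% = 54%.
Total: 5.22% + 28.188% + 6.4% + 54% = 93.808%.
Rounded: 93.81%.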